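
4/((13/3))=12/13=0.92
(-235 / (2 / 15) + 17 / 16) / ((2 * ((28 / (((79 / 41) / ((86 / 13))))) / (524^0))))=-28943941 / 3159296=-9.16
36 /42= 6 /7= 0.86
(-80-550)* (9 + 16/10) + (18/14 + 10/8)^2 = -5230511/784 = -6671.57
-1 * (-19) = 19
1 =1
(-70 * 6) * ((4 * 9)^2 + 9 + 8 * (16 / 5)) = -558852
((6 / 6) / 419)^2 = 1 / 175561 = 0.00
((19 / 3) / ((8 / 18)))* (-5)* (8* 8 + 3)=-19095 / 4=-4773.75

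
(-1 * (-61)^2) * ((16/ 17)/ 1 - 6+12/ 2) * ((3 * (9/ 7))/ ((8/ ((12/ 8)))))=-301401/ 119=-2532.78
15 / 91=0.16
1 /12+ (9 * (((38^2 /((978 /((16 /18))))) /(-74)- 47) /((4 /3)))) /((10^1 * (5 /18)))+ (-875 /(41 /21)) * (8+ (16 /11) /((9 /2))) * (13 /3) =-19924739864981 /1223991450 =-16278.50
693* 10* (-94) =-651420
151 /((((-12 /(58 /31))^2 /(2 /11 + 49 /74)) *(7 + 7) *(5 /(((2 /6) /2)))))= 0.01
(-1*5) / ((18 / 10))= -25 / 9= -2.78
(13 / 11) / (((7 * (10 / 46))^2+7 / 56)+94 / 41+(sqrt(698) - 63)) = -22804589678104 / 893166933000859 - 391383383872 * sqrt(698) / 893166933000859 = -0.04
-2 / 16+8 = 63 / 8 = 7.88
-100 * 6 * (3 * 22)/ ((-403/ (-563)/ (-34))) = 758023200/ 403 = 1880950.87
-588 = -588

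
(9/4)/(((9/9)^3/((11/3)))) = 33/4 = 8.25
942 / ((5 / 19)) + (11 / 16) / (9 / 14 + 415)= 75744371 / 21160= 3579.60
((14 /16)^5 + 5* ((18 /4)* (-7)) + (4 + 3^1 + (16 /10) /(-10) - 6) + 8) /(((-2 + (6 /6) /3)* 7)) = 364086291 /28672000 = 12.70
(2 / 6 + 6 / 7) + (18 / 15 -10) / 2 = -337 / 105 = -3.21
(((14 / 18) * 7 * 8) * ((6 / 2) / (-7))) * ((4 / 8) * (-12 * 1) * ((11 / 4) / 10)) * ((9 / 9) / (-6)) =-77 / 15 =-5.13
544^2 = 295936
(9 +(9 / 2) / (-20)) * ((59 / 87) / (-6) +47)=411.43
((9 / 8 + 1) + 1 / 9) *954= 8533 / 4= 2133.25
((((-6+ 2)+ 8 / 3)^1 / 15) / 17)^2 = 16 / 585225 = 0.00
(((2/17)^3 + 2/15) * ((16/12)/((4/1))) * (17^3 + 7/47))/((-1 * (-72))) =574177607/187037910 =3.07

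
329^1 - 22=307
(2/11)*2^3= 16/11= 1.45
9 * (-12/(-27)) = 4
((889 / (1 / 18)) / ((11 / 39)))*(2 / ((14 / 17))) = 137783.45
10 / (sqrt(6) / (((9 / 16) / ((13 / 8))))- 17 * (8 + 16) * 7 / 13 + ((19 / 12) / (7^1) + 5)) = -1534458744 / 32873113967- 20669376 * sqrt(6) / 32873113967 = -0.05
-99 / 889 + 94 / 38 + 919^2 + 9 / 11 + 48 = 156929787750 / 185801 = 844612.18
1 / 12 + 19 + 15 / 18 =19.92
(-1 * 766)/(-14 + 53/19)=14554/213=68.33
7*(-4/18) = -14/9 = -1.56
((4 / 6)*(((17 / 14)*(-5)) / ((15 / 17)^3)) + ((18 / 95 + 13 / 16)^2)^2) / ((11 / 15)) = -14782648949550553 / 2219518844928000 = -6.66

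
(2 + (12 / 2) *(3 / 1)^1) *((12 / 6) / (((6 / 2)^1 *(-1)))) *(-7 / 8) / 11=35 / 33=1.06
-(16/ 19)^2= -256/ 361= -0.71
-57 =-57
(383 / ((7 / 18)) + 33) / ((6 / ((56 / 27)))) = 9500 / 27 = 351.85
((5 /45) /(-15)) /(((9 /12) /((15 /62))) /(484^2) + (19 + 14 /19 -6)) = -8901728 /16508036223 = -0.00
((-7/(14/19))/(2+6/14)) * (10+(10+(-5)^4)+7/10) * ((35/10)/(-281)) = 6011467/191080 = 31.46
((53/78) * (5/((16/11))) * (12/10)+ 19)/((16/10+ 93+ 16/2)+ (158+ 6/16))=22675/271414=0.08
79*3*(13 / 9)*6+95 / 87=2055.09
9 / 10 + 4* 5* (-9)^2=16209 / 10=1620.90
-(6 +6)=-12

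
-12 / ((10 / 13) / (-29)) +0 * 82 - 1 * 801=-1743 / 5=-348.60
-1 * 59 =-59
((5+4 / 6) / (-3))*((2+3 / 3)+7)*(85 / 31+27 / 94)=-750295 / 13113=-57.22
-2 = -2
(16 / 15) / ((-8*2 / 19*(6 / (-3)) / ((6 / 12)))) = 19 / 60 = 0.32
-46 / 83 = -0.55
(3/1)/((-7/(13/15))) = -13/35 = -0.37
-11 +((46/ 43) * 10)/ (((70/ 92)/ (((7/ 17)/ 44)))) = -87393/ 8041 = -10.87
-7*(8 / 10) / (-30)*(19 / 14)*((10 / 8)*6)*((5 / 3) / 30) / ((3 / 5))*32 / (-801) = -152 / 21627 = -0.01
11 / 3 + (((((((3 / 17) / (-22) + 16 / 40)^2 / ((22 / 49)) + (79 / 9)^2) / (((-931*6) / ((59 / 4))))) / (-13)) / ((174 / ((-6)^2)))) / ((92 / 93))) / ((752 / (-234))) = 3.67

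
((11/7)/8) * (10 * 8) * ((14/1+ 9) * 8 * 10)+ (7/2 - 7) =404751/14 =28910.79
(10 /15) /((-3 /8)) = -16 /9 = -1.78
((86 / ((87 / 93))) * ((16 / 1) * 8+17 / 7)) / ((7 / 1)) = 2434058 / 1421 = 1712.92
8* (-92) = -736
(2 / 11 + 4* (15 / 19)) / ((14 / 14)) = 3.34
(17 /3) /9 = 17 /27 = 0.63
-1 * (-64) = 64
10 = 10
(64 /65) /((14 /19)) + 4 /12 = 2279 /1365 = 1.67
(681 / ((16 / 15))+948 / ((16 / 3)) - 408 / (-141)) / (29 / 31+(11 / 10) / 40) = 477360475 / 561227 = 850.57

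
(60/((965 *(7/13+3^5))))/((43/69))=5382/13137317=0.00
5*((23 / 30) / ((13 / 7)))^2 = 25921 / 30420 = 0.85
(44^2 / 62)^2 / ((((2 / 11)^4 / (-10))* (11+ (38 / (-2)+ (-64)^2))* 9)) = -1071794405 / 4419639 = -242.51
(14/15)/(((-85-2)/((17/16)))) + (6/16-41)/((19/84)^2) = -2992668959/3768840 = -794.06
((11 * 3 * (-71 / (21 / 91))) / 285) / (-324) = 10153 / 92340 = 0.11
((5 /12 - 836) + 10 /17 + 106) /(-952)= 21245 /27744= 0.77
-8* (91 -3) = -704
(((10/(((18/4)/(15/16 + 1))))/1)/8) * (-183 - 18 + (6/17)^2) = -2999405/27744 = -108.11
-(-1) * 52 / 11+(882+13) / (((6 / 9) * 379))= 68951 / 8338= 8.27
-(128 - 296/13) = -1368/13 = -105.23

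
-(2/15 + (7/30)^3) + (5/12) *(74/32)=0.82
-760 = -760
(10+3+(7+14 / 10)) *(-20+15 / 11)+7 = -4310 / 11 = -391.82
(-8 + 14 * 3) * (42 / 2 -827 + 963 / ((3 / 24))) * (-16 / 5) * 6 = -22515072 / 5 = -4503014.40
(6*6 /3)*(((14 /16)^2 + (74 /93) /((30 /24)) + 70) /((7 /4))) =2124929 /4340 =489.61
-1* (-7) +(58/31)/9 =7.21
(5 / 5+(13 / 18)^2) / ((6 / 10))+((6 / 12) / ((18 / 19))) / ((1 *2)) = 5443 / 1944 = 2.80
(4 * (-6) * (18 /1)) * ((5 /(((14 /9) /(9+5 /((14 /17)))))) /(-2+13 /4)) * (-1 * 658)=77114592 /7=11016370.29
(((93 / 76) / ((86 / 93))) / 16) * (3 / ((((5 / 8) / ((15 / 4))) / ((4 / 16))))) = 77841 / 209152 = 0.37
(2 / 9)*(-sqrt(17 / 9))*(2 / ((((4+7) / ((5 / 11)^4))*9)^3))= -976562500*sqrt(17) / 82220775718608258633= -0.00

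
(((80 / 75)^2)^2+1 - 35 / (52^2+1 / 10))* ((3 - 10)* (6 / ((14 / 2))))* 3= -892397386 / 21729375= -41.07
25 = 25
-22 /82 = -11 /41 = -0.27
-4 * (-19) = 76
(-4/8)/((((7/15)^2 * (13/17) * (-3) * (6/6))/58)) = 36975/637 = 58.05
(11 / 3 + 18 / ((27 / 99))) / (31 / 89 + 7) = 18601 / 1962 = 9.48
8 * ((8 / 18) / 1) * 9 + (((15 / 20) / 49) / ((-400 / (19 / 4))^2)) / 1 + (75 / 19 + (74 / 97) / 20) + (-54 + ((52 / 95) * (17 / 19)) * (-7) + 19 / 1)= -42919258076589 / 17570129920000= -2.44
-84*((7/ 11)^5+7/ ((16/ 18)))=-215894049/ 322102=-670.27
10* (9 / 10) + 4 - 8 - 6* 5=-25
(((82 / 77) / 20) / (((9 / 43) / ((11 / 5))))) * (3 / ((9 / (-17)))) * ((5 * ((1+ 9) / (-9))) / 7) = 2.52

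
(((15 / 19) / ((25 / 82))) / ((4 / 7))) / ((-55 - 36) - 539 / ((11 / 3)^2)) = -1353 / 39140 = -0.03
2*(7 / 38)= 7 / 19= 0.37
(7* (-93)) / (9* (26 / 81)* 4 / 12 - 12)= 17577 / 298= 58.98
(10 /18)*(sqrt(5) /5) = sqrt(5) /9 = 0.25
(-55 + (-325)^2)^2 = 11145024900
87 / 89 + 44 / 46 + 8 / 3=28253 / 6141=4.60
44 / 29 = 1.52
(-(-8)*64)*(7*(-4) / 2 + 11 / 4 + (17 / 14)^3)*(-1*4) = 6644992 / 343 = 19373.15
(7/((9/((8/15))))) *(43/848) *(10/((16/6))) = 301/3816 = 0.08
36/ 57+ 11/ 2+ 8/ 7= 1935/ 266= 7.27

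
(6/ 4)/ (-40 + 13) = -1/ 18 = -0.06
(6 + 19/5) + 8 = 89/5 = 17.80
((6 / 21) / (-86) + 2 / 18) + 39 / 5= 107111 / 13545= 7.91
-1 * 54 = -54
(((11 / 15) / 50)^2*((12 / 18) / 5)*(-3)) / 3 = -121 / 4218750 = -0.00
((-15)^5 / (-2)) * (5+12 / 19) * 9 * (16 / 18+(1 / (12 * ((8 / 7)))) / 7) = 21044559375 / 1216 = 17306381.06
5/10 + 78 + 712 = 1581/2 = 790.50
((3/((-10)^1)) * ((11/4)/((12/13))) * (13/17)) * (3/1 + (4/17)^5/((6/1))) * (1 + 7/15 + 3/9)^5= -18704029994793/482751380000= -38.74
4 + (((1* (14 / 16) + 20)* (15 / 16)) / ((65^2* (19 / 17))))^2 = 16892830145689 / 4223189401600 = 4.00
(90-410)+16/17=-5424/17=-319.06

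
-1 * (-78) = 78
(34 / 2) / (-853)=-17 / 853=-0.02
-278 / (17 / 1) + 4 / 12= -817 / 51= -16.02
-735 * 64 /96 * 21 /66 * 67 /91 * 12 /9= -65660 /429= -153.05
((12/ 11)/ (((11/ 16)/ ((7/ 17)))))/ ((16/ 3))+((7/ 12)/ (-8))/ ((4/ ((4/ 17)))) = 23345/ 197472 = 0.12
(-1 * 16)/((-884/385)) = 6.97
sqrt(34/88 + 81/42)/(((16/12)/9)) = 27 * sqrt(54901)/616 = 10.27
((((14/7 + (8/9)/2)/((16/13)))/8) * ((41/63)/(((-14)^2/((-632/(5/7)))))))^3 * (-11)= 1093033925065788563/256096265048064000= 4.27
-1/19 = -0.05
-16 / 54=-0.30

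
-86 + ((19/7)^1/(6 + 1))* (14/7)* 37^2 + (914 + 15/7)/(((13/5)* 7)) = 93367/91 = 1026.01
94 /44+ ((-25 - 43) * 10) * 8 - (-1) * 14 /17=-2033453 /374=-5437.04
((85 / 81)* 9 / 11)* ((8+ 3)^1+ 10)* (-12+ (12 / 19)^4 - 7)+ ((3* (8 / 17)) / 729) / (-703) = -339.71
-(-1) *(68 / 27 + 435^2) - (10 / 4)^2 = 20435897 / 108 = 189221.27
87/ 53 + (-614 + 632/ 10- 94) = -643.16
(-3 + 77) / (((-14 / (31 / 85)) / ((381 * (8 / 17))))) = -3496056 / 10115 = -345.63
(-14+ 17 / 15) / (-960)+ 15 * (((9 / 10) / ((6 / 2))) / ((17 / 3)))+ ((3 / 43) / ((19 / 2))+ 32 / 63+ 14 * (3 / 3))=2383565871 / 155556800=15.32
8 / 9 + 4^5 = 9224 / 9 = 1024.89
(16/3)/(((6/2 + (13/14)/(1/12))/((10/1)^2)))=11200/297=37.71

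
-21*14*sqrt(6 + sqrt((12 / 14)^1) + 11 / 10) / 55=-21*sqrt(700*sqrt(42) + 34790) / 275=-15.14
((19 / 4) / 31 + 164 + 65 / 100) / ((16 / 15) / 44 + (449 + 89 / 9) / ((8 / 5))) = 10115622 / 17605613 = 0.57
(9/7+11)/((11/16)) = 1376/77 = 17.87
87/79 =1.10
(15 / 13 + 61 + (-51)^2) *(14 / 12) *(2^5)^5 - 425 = 104254049984.03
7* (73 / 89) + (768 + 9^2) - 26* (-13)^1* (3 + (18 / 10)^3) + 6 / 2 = 3842.96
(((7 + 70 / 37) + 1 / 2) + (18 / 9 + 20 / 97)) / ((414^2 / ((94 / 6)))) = 3912797 / 3690841464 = 0.00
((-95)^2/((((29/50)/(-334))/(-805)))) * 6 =727965525000/29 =25102259482.76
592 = 592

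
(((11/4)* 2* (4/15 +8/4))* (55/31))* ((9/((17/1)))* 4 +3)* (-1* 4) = -14036/31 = -452.77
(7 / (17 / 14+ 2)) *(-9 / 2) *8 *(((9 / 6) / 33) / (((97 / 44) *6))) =-392 / 1455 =-0.27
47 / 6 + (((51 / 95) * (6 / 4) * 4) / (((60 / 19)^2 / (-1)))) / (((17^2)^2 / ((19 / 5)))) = 7.83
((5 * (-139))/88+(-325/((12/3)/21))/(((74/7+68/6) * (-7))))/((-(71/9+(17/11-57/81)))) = -353025/954224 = -0.37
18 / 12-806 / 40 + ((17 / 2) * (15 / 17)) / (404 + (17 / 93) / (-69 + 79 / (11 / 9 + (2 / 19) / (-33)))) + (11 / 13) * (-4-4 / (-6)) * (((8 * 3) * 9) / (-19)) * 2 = 16242491279647 / 356992572820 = 45.50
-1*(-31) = 31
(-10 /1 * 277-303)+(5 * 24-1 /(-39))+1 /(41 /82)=-115088 /39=-2950.97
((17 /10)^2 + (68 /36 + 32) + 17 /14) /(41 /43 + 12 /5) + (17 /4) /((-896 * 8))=10538815859 /930263040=11.33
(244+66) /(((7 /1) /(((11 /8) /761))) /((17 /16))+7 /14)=115940 /1363899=0.09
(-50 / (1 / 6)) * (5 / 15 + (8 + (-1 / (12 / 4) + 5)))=-3900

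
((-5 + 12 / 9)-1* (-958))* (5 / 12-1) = -20041 / 36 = -556.69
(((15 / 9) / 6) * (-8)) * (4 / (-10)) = 8 / 9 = 0.89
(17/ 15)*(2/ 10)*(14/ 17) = 14/ 75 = 0.19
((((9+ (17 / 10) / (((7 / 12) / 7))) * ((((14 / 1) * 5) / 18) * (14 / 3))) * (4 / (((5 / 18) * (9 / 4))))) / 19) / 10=76832 / 4275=17.97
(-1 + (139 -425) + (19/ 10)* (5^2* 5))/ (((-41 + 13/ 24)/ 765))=908820/ 971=935.96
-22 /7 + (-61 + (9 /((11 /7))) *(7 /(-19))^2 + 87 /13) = -20479471 /361361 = -56.67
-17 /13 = -1.31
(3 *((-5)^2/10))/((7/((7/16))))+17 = 559/32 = 17.47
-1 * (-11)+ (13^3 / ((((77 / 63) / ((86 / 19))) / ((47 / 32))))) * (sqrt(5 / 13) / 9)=11+ 341549 * sqrt(65) / 3344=834.46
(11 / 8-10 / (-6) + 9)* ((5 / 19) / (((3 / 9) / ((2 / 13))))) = 1445 / 988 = 1.46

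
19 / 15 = 1.27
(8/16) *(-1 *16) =-8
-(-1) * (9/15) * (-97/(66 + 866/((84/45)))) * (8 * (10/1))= -21728/2473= -8.79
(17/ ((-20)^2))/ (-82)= -17/ 32800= -0.00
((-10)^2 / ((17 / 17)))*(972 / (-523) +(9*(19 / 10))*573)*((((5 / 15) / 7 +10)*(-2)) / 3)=-24023704620 / 3661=-6562060.81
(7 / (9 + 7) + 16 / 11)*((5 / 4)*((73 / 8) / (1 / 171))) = 20784195 / 5632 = 3690.38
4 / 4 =1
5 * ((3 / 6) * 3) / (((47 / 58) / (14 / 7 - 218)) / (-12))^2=169506846720 / 2209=76734652.20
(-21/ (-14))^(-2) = 4/ 9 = 0.44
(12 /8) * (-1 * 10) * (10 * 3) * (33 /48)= -2475 /8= -309.38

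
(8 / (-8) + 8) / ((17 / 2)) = 14 / 17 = 0.82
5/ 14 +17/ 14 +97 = 690/ 7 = 98.57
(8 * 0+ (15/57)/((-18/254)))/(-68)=635/11628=0.05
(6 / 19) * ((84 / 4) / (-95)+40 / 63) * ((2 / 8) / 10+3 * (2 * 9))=5352797 / 758100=7.06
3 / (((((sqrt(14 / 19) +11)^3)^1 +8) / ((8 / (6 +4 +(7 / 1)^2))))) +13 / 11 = 1.18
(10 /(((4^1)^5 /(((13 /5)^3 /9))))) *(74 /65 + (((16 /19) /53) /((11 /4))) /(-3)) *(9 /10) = 0.02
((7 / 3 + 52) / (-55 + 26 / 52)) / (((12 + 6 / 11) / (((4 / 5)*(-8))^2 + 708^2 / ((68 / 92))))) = -516821864944 / 9589275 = -53895.82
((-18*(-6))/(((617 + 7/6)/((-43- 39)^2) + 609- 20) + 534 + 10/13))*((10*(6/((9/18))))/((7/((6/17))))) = 40782942720/70142611847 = 0.58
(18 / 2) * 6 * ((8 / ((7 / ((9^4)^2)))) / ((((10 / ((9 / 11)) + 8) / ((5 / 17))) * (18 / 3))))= 69735688020 / 10829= 6439716.32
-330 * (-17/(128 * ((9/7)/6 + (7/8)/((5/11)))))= 98175/4792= 20.49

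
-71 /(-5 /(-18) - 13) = 1278 /229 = 5.58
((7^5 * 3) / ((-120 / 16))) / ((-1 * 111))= 33614 / 555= 60.57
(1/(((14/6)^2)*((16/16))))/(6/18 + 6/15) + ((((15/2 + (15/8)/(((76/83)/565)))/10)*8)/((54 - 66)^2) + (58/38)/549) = 4837816211/719655552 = 6.72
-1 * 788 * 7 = -5516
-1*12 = -12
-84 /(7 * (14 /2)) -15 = -117 /7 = -16.71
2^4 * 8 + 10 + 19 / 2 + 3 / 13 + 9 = 4075 / 26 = 156.73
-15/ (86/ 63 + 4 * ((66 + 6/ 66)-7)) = -0.06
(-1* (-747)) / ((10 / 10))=747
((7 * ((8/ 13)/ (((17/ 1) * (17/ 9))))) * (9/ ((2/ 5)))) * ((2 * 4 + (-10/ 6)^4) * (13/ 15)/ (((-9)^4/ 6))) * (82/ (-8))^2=14979391/ 3792258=3.95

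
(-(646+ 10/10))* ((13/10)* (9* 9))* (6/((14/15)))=-6131619/14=-437972.79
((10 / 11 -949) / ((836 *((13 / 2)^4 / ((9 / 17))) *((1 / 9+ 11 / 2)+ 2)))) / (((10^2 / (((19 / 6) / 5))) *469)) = -0.00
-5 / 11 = -0.45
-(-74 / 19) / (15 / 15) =74 / 19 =3.89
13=13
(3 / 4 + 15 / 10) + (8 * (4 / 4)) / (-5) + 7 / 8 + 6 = 301 / 40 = 7.52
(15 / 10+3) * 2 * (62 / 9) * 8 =496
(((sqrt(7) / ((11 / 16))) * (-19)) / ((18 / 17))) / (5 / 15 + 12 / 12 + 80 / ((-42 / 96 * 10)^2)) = -158270 * sqrt(7) / 33429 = -12.53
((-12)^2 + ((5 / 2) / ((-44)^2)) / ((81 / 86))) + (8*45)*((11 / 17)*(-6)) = -3342058937 / 2665872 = -1253.65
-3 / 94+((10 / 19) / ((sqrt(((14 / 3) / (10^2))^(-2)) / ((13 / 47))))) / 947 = -809503 / 25370130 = -0.03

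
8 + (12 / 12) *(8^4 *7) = 28680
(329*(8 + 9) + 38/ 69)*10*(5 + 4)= 11578650/ 23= 503419.57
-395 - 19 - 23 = -437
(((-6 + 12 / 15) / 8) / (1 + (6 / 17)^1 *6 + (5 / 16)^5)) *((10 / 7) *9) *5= -1738014720 / 129797857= -13.39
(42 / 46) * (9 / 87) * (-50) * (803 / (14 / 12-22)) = 607068 / 3335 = 182.03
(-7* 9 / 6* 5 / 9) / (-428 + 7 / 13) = 0.01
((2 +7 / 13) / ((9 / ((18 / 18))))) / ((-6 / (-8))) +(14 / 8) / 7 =293 / 468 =0.63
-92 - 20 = -112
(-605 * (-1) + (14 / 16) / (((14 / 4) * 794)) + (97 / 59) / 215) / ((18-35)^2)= 2.09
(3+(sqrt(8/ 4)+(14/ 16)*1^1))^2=31*sqrt(2)/ 4+1089/ 64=27.98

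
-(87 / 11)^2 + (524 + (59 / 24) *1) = 1347179 / 2904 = 463.90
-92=-92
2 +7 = 9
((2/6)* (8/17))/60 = 2/765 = 0.00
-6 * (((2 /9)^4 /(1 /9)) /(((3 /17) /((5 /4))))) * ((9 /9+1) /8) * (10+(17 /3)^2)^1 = -64430 /6561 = -9.82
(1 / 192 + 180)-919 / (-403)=14104531 / 77376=182.29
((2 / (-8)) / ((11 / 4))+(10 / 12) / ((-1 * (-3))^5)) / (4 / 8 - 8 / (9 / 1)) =1403 / 6237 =0.22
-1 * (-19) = 19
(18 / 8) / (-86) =-9 / 344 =-0.03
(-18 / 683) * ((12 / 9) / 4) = -6 / 683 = -0.01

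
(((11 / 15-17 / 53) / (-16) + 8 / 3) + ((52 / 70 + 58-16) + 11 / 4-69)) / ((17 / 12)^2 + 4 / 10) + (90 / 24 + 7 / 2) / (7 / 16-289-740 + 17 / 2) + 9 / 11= -907048310617 / 115428199733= -7.86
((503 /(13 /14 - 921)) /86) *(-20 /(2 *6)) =17605 /1661649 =0.01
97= 97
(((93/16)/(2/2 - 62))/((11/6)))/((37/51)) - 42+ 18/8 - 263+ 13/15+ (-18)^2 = 65677423/2979240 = 22.05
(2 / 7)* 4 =8 / 7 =1.14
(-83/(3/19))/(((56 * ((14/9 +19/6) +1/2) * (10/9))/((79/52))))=-3363741/1368640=-2.46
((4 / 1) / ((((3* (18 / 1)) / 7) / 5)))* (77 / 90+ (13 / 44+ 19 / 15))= 33509 / 5346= 6.27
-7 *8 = -56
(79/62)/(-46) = -79/2852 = -0.03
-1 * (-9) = 9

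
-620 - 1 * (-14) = -606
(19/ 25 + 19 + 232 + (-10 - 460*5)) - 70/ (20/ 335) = -161537/ 50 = -3230.74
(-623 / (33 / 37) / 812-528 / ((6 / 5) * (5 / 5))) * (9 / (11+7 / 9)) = -45565551 / 135256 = -336.88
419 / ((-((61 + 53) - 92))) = -419 / 22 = -19.05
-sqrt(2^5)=-4 * sqrt(2)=-5.66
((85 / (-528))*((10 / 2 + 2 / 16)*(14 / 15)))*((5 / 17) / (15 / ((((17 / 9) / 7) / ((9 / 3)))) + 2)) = -24395 / 18177984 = -0.00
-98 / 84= -7 / 6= -1.17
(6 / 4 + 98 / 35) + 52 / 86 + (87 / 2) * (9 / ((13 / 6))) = 1037487 / 5590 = 185.60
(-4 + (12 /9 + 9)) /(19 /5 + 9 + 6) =95 /282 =0.34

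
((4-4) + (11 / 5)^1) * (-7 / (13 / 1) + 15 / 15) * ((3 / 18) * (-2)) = -22 / 65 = -0.34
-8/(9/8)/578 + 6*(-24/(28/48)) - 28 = -5004548/18207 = -274.87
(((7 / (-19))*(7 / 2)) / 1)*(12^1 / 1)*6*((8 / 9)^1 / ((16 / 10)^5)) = -7.87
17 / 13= 1.31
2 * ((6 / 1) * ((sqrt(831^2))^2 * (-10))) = -82867320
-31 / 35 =-0.89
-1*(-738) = 738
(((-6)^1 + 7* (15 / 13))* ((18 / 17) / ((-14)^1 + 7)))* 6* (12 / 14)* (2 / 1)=-34992 / 10829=-3.23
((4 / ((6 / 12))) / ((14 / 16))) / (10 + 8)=32 / 63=0.51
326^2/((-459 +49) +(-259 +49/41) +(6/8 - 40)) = -17429264/115957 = -150.31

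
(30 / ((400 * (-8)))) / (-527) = 3 / 168640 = 0.00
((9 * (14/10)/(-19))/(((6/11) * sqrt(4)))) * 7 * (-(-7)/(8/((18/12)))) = -33957/6080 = -5.59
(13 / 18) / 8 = 13 / 144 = 0.09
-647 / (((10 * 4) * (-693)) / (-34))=-10999 / 13860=-0.79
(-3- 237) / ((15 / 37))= -592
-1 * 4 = -4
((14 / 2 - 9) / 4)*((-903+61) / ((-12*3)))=-11.69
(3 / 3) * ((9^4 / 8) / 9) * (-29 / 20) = -21141 / 160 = -132.13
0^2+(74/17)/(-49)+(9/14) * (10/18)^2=1643/14994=0.11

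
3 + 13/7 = 34/7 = 4.86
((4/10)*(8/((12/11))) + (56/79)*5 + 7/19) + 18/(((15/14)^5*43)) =38896918273/5445815625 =7.14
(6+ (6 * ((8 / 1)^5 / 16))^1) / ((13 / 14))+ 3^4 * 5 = 177381 / 13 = 13644.69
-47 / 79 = -0.59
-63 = -63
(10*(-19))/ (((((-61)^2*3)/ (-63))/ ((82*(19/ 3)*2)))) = 4144280/ 3721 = 1113.75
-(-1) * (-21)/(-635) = 21/635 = 0.03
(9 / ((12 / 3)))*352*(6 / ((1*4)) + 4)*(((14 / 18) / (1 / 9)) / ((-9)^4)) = 3388 / 729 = 4.65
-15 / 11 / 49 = -15 / 539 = -0.03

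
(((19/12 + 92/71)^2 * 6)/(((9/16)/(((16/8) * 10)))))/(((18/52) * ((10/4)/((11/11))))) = 2503158944/1224963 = 2043.46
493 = 493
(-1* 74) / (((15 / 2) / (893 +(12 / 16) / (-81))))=-3568391 / 405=-8810.84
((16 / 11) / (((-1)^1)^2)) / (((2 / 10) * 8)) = 10 / 11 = 0.91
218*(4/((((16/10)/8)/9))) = 39240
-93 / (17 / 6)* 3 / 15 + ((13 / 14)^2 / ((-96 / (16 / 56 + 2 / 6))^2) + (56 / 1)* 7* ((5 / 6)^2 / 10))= 1398733290277 / 67710504960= 20.66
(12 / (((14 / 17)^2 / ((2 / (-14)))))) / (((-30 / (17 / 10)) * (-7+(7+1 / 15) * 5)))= 867 / 171500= 0.01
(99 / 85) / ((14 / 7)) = 99 / 170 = 0.58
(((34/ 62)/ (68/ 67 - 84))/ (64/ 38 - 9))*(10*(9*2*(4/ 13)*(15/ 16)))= 0.05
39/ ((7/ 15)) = 585/ 7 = 83.57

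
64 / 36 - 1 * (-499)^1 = 4507 / 9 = 500.78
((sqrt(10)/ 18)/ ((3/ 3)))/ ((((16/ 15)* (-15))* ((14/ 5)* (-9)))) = 5* sqrt(10)/ 36288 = 0.00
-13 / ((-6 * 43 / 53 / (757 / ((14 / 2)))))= 521573 / 1806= 288.80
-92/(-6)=46/3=15.33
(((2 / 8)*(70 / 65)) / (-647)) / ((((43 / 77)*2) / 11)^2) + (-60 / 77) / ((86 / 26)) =-2643522971 / 9579994424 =-0.28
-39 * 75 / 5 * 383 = -224055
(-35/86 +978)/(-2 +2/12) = -22929/43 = -533.23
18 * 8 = 144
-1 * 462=-462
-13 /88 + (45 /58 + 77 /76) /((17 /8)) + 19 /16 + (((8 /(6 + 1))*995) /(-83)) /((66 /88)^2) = -193743811907 /8620487568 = -22.47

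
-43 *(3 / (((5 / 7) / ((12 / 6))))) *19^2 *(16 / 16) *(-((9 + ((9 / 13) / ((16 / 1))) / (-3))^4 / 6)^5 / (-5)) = -362889753915192898399552456316142480017095563679246931186843981825781 / 9190236563317642915681198523695658241947493990400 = -39486443185113287214.56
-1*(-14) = 14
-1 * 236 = -236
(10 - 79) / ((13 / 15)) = -1035 / 13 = -79.62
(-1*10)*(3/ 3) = -10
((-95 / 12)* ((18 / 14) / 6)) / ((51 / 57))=-1805 / 952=-1.90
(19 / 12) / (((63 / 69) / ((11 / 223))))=4807 / 56196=0.09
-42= -42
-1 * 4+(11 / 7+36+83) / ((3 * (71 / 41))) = 28640 / 1491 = 19.21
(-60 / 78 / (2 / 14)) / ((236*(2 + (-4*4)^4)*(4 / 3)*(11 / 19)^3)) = -240065 / 178416631536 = -0.00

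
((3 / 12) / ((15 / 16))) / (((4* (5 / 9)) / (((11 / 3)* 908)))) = 9988 / 25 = 399.52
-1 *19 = -19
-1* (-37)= 37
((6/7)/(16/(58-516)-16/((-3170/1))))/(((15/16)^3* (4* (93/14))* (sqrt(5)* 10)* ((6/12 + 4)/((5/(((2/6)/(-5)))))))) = 9291904* sqrt(5)/21280725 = 0.98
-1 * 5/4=-5/4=-1.25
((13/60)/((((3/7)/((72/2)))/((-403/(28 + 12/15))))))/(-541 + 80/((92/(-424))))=120497/430416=0.28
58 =58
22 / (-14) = -11 / 7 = -1.57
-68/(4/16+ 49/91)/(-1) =3536/41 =86.24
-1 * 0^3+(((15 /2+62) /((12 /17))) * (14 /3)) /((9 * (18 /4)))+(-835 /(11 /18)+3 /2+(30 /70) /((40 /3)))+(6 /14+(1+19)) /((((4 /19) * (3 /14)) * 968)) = -552356353 /408240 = -1353.02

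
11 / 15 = 0.73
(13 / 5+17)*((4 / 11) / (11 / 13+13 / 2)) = 10192 / 10505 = 0.97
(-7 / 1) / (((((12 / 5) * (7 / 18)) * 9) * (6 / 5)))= -25 / 36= -0.69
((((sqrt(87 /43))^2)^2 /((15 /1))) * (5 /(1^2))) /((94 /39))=98397 /173806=0.57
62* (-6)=-372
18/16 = 9/8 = 1.12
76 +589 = 665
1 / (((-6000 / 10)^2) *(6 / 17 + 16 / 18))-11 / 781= -7598793 / 539600000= -0.01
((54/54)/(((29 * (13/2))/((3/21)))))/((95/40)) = 16/50141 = 0.00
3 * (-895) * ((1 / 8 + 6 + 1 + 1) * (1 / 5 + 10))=-1780155 / 8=-222519.38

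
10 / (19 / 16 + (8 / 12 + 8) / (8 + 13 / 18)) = 25120 / 5479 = 4.58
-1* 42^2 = -1764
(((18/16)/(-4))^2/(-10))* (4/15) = -27/12800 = -0.00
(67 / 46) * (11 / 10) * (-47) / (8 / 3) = -103917 / 3680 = -28.24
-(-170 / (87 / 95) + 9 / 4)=63817 / 348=183.38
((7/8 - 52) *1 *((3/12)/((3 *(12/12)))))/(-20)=409/1920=0.21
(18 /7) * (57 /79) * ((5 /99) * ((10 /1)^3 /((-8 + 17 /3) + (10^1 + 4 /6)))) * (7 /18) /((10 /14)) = 5320 /869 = 6.12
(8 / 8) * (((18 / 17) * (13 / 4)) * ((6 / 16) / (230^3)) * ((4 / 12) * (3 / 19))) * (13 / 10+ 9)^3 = 383547177 / 62879056000000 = 0.00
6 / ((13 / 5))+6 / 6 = 43 / 13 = 3.31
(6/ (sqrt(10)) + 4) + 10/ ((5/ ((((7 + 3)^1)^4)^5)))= 200000000000000000005.90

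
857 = 857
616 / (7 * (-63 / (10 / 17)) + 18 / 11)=-67760 / 82287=-0.82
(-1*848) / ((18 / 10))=-4240 / 9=-471.11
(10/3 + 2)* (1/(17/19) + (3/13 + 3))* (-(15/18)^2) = -96100/5967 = -16.11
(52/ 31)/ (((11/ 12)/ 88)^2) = 15459.10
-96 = -96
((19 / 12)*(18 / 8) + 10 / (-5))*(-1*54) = -675 / 8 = -84.38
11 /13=0.85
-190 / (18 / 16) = -168.89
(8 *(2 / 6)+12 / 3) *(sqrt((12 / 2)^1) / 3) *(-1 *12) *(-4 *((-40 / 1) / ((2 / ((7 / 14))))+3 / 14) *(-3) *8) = 175360 *sqrt(6) / 7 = 61363.22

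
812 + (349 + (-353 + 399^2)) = 160009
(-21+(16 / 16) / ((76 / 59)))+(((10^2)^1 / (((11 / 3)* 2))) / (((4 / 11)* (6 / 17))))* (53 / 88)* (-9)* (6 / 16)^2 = -43322359 / 428032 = -101.21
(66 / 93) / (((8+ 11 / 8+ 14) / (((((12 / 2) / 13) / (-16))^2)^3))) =729 / 41676445171712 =0.00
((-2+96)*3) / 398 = 0.71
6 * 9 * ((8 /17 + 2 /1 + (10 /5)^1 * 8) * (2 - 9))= -118692 /17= -6981.88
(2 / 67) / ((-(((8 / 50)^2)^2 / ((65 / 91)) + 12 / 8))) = -7812500 / 392818253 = -0.02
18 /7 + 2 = 32 /7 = 4.57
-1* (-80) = 80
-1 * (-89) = 89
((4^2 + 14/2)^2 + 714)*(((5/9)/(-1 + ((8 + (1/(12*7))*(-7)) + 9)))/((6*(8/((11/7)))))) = 68365/48132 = 1.42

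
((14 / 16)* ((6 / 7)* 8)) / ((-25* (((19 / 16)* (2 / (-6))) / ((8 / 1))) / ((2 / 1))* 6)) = 768 / 475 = 1.62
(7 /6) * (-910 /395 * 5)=-3185 /237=-13.44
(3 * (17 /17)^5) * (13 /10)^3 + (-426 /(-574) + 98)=30230617 /287000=105.33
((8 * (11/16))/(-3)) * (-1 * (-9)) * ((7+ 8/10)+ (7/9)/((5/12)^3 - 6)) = -12960981/102430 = -126.54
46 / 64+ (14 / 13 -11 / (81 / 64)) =-232357 / 33696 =-6.90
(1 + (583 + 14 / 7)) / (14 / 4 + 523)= 1172 / 1053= 1.11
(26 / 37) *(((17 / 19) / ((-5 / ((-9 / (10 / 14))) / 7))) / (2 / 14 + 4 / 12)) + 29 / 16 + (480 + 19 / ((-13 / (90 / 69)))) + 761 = 531460820029 / 420394000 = 1264.20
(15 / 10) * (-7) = -21 / 2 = -10.50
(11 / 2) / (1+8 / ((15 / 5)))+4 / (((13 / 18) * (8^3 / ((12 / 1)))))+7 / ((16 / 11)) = 335 / 52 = 6.44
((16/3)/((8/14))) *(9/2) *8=336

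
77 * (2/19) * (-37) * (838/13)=-4774924/247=-19331.68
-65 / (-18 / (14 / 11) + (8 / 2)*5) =-455 / 41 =-11.10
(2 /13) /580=1 /3770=0.00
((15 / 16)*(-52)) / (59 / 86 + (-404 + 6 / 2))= 8385 / 68854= 0.12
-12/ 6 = -2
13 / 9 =1.44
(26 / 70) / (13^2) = 0.00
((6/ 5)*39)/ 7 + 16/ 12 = 842/ 105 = 8.02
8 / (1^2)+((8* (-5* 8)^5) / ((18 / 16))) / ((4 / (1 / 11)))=-1638399208 / 99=-16549486.95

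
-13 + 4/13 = -165/13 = -12.69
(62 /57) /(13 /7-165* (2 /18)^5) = 1423737 /2427193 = 0.59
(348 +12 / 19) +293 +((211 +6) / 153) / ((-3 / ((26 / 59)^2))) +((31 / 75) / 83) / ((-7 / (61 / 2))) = 565751013887153 / 881894119050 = 641.52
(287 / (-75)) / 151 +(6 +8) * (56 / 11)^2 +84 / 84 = 363.82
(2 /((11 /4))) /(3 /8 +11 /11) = 64 /121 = 0.53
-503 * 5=-2515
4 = 4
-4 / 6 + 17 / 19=13 / 57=0.23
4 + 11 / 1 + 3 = 18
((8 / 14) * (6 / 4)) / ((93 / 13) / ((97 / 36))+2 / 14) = 7566 / 24697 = 0.31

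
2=2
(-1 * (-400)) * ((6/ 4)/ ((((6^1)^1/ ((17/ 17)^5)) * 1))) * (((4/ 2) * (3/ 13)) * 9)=5400/ 13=415.38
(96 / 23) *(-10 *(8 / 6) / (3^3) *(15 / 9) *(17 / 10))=-10880 / 1863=-5.84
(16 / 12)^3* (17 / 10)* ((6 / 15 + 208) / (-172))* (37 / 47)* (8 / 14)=-20973376 / 9549225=-2.20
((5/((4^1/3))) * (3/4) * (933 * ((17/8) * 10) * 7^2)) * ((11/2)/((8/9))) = 17311884975/1024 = 16906137.67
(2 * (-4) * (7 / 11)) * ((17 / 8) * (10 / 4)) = -595 / 22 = -27.05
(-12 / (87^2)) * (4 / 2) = -8 / 2523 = -0.00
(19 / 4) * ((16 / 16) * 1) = 19 / 4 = 4.75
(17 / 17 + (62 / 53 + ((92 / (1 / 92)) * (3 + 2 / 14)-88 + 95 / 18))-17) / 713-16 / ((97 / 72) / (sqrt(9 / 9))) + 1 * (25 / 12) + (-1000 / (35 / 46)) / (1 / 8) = -9686905880293 / 923714316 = -10486.91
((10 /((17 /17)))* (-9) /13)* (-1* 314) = 28260 /13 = 2173.85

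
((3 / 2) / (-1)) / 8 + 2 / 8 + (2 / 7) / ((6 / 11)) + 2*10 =6917 / 336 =20.59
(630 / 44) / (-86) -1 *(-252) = 476469 / 1892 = 251.83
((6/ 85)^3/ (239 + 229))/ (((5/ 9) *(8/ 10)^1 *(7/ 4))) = 54/ 55885375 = 0.00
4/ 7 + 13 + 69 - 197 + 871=5296/ 7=756.57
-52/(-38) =26/19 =1.37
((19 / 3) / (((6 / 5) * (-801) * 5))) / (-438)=19 / 6315084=0.00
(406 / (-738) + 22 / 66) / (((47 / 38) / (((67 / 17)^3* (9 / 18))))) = -457159760 / 85206159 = -5.37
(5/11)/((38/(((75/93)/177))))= 125/2293566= 0.00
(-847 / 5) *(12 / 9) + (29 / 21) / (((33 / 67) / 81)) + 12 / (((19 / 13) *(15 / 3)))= 63187 / 21945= 2.88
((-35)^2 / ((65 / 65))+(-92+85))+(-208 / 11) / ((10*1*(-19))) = 1218.10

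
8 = 8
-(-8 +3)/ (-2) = -5/ 2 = -2.50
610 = 610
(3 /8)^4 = 81 /4096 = 0.02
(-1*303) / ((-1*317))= 303 / 317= 0.96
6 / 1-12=-6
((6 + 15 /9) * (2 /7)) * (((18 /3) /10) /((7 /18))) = 3.38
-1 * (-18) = 18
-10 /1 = -10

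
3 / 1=3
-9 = -9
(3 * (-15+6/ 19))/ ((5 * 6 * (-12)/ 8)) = 93/ 95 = 0.98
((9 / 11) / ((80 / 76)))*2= 171 / 110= 1.55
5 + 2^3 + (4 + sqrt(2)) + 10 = sqrt(2) + 27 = 28.41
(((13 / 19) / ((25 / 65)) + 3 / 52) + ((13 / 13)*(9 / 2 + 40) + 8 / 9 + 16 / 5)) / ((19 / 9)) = 2241919 / 93860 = 23.89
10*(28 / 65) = 56 / 13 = 4.31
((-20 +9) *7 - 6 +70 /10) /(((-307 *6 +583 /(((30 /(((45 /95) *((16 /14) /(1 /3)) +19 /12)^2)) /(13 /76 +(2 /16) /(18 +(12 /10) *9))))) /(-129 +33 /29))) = -471353163864145920 /87646349324518667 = -5.38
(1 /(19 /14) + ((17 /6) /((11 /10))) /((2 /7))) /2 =4.88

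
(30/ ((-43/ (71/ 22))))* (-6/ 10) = 639/ 473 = 1.35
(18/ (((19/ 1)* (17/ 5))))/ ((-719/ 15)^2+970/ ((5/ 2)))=20250/ 195176303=0.00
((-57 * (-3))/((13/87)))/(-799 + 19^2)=-4959/1898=-2.61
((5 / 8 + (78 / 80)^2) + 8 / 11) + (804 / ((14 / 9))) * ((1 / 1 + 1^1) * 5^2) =3184123717 / 123200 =25845.16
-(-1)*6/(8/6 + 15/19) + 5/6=2657/726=3.66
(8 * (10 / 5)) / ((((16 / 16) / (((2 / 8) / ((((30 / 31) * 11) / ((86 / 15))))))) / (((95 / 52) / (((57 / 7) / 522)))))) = 541198 / 2145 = 252.31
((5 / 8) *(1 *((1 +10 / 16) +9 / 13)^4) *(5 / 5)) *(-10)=-84335064025 / 467943424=-180.22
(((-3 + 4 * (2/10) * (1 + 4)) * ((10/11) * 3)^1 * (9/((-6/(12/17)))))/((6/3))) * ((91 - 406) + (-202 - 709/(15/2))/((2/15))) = 685530/187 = 3665.94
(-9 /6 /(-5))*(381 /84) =381 /280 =1.36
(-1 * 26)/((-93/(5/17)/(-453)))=-19630/527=-37.25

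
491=491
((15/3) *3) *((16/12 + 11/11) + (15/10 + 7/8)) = 565/8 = 70.62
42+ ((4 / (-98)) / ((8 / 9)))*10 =4071 / 98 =41.54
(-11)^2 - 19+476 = 578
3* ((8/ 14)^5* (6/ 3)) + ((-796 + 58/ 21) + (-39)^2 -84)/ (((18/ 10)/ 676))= 241768.73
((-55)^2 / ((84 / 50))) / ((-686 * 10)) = -15125 / 57624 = -0.26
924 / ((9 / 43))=13244 / 3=4414.67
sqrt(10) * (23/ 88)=0.83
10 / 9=1.11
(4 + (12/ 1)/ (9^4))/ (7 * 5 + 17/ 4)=35008/ 343359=0.10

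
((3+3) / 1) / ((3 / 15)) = 30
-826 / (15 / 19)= -15694 / 15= -1046.27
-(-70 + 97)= -27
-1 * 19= -19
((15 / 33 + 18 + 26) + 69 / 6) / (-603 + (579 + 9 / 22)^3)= 595804 / 2071202735979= 0.00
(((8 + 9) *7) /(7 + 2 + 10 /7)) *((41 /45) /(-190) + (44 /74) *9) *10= 1408922039 /2309355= 610.09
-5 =-5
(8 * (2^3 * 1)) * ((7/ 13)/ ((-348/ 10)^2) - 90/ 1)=-566763920/ 98397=-5759.97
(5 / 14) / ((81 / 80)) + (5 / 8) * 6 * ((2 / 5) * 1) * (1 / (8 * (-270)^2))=960007 / 2721600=0.35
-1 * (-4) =4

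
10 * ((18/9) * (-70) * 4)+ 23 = -5577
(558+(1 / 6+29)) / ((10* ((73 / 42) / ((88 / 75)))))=1085084 / 27375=39.64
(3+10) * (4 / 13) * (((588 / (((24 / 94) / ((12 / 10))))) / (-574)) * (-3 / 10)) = 5922 / 1025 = 5.78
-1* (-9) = 9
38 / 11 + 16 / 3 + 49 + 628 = 22631 / 33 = 685.79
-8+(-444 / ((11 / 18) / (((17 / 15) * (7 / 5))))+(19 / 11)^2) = -3502351 / 3025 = -1157.80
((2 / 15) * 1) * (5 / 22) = 1 / 33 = 0.03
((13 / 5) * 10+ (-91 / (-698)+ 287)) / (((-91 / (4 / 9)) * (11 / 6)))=-291420 / 349349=-0.83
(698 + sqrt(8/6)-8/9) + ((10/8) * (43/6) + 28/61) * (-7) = 632.34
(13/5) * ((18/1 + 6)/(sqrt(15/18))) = 312 * sqrt(30)/25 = 68.36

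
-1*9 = -9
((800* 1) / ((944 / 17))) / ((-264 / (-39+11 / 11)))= 8075 / 3894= 2.07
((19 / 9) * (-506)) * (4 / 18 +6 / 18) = -48070 / 81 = -593.46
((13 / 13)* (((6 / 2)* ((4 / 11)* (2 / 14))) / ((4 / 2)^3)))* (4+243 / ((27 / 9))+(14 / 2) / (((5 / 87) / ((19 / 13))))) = 25644 / 5005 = 5.12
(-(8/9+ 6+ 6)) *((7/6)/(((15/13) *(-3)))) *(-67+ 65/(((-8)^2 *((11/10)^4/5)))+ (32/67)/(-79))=-51976010987173/188312395590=-276.01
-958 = -958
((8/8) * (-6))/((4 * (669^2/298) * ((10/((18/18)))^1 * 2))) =-149/2983740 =-0.00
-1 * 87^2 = -7569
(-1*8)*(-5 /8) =5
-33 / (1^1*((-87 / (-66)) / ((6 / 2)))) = -75.10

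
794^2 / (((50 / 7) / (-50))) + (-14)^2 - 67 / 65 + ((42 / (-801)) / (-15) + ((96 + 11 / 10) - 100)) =-459511104227 / 104130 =-4412859.93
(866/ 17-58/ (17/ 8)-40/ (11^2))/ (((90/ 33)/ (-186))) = -1590.18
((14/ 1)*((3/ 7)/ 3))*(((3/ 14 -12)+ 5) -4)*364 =-7852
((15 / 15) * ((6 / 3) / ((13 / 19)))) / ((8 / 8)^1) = 2.92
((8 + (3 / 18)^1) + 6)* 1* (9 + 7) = 680 / 3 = 226.67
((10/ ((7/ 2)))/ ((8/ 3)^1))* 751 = 11265/ 14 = 804.64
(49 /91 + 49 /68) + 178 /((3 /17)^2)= 45484745 /7956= 5717.04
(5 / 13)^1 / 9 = 5 / 117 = 0.04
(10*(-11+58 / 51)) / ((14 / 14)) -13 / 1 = -5693 / 51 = -111.63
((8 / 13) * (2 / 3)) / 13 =16 / 507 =0.03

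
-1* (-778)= 778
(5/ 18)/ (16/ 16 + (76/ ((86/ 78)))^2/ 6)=1849/ 5277834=0.00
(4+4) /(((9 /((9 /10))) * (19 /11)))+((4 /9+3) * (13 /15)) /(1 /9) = 7789 /285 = 27.33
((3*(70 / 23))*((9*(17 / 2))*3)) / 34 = 2835 / 46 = 61.63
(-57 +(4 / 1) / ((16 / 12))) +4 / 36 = -53.89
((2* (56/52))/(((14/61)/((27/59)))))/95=3294/72865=0.05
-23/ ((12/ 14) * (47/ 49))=-7889/ 282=-27.98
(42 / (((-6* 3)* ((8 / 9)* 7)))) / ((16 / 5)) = -0.12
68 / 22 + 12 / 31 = 1186 / 341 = 3.48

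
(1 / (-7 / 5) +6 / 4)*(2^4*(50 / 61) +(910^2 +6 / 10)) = 2778321513 / 4270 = 650660.78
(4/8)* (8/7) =4/7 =0.57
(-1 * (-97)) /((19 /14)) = 1358 /19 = 71.47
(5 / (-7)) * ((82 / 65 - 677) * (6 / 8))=131769 / 364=362.00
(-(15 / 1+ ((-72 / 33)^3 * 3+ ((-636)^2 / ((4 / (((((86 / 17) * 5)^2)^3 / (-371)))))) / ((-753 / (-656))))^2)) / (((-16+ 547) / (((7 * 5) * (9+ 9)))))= -123225187708838453533929943336459544849900430925110 / 26855958807558894473812417373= -4588374170210427094300.68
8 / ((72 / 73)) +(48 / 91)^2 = 625249 / 74529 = 8.39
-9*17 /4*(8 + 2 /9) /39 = -629 /78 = -8.06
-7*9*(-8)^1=504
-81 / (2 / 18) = -729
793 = 793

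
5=5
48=48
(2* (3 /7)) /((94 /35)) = 15 /47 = 0.32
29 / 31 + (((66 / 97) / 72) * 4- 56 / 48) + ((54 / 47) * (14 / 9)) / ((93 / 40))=162619 / 282658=0.58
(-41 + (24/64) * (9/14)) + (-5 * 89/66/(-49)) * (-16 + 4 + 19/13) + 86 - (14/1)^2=-51193375/336336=-152.21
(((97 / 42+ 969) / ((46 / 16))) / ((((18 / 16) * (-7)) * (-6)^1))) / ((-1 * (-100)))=32636 / 456435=0.07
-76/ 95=-4/ 5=-0.80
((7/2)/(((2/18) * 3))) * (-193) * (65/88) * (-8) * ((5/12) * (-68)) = -7464275/22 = -339285.23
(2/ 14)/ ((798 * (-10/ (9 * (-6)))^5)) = 0.82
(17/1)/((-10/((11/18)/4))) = -187/720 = -0.26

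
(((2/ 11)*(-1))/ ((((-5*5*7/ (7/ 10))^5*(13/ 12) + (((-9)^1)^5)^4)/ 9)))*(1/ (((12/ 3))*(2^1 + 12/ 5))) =-135/ 17652928710417848119052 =-0.00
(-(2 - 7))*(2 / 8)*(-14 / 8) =-35 / 16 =-2.19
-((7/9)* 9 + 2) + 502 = 493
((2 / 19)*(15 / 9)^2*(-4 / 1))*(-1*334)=390.64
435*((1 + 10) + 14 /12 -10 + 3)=4495 /2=2247.50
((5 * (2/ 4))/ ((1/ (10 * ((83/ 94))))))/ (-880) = -415/ 16544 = -0.03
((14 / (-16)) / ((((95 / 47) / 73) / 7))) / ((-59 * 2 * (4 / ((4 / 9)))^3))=0.00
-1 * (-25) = 25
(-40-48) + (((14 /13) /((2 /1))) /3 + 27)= -2372 /39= -60.82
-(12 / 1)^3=-1728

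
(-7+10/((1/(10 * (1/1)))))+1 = 94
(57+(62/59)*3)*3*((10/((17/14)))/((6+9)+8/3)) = 4471740/53159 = 84.12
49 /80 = 0.61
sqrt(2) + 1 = 2.41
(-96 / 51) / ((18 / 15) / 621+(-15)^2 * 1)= -0.01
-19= -19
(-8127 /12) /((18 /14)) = -526.75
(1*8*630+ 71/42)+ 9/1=212129/42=5050.69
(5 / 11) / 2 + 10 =225 / 22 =10.23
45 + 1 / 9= 406 / 9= 45.11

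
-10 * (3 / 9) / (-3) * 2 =20 / 9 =2.22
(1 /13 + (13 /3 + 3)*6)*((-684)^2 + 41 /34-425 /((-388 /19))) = 20622623.40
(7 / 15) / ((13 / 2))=14 / 195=0.07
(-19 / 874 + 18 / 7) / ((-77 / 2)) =-821 / 12397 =-0.07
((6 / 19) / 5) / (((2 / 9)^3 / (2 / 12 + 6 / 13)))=35721 / 9880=3.62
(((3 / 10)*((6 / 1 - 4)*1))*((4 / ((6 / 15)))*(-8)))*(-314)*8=120576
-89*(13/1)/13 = -89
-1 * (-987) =987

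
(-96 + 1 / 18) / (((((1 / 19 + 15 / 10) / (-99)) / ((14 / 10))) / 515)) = 260239903 / 59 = 4410845.81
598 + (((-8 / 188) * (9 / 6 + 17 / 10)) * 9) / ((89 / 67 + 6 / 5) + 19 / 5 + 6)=58029242 / 97055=597.90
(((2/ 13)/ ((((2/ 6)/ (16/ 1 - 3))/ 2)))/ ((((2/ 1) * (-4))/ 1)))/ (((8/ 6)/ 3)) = -27/ 8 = -3.38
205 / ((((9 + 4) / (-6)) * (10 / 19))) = -2337 / 13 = -179.77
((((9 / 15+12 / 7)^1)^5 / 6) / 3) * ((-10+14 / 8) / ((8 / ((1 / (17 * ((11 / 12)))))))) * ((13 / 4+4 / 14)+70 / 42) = -1.27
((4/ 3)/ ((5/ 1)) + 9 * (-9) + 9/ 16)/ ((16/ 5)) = -19241/ 768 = -25.05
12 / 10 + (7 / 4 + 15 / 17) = 1303 / 340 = 3.83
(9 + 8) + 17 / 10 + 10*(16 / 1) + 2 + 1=1817 / 10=181.70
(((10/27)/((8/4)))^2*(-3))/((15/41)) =-0.28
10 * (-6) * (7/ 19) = -420/ 19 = -22.11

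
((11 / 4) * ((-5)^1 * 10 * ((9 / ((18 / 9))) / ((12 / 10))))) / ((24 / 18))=-12375 / 32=-386.72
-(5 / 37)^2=-25 / 1369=-0.02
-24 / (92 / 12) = -72 / 23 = -3.13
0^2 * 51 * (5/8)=0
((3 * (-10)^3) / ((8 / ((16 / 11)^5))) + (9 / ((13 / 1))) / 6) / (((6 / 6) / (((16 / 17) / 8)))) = -10223132847 / 35592271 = -287.23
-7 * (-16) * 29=3248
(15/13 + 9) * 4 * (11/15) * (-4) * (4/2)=-15488/65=-238.28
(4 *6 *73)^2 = 3069504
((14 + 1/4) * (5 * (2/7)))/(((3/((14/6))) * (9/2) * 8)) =95/216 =0.44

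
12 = 12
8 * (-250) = -2000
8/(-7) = -8/7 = -1.14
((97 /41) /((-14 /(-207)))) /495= 2231 /31570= 0.07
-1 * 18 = -18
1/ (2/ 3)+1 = 5/ 2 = 2.50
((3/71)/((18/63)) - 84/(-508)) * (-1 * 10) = -28245/9017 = -3.13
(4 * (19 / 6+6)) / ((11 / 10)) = 100 / 3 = 33.33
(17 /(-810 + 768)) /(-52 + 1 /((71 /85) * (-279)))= 112251 /14422142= 0.01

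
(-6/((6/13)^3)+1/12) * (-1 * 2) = 1097/9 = 121.89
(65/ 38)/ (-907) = -65/ 34466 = -0.00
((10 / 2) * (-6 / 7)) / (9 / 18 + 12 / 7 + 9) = -60 / 157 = -0.38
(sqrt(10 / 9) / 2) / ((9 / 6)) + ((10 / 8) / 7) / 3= 5 / 84 + sqrt(10) / 9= 0.41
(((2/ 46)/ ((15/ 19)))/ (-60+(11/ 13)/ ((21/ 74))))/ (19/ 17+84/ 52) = -382109/ 1081214360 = -0.00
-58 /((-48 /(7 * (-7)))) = -1421 /24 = -59.21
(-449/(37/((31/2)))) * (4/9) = -27838/333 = -83.60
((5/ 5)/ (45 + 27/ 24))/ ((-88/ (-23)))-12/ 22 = -2191/ 4059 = -0.54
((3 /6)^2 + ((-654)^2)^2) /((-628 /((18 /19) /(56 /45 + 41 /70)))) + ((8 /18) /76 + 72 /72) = -18670955952994427 /123818364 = -150793108.15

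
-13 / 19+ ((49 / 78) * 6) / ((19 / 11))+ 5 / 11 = 5305 / 2717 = 1.95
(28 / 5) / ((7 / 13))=52 / 5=10.40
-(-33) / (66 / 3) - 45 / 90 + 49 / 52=101 / 52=1.94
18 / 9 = 2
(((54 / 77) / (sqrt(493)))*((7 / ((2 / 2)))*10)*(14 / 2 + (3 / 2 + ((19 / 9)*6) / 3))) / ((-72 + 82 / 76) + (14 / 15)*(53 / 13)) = -50906700*sqrt(493) / 2697015167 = -0.42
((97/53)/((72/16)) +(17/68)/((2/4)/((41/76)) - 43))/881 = 439681/966545100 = 0.00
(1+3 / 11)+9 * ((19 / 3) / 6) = 237 / 22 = 10.77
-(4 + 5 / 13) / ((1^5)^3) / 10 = -57 / 130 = -0.44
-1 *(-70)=70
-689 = -689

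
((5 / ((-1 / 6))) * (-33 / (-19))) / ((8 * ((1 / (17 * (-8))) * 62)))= 14.29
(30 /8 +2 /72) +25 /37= 1483 /333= 4.45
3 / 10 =0.30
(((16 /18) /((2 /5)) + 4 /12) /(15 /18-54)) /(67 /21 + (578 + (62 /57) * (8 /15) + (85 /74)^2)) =-502532520 /6096124961443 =-0.00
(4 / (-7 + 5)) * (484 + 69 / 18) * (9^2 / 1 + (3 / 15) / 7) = -8300972 / 105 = -79056.88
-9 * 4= -36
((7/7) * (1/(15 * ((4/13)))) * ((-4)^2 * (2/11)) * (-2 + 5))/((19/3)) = 0.30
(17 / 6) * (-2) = -17 / 3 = -5.67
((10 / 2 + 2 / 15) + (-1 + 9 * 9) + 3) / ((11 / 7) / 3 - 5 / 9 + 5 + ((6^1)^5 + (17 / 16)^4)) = 1819410432 / 160655372795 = 0.01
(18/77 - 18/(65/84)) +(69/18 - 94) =-113.19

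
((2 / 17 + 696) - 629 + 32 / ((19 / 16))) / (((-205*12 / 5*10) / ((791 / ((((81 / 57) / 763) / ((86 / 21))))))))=-112642450711 / 3387420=-33253.17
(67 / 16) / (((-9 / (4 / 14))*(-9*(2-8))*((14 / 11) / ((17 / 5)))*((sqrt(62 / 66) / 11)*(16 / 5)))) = -137819*sqrt(1023) / 188987904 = -0.02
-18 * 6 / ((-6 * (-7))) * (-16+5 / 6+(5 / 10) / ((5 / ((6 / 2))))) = 1338 / 35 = 38.23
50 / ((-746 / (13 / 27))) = -0.03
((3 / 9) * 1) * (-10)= -10 / 3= -3.33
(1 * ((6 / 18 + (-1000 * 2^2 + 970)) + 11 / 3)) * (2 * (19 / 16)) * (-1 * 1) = 28747 / 4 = 7186.75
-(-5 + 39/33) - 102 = -1080/11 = -98.18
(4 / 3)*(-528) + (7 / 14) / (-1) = -1409 / 2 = -704.50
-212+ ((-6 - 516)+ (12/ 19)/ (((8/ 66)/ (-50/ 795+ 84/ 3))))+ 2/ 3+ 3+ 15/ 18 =-1176041/ 2014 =-583.93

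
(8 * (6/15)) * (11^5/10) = 1288408/25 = 51536.32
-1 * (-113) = 113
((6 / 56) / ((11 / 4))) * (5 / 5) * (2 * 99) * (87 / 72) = 261 / 28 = 9.32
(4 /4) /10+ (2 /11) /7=97 /770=0.13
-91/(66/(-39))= 1183/22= 53.77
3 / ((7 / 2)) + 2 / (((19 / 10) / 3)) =534 / 133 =4.02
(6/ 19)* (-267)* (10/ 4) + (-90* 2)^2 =611595/ 19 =32189.21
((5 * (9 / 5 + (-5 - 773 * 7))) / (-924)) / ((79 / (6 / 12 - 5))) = -7383 / 4424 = -1.67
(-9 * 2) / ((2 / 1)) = -9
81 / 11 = 7.36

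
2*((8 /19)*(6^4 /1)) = 20736 /19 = 1091.37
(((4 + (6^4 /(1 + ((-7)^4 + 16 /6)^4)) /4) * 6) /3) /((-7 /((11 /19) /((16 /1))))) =-4248901149733559 /102746155075125836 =-0.04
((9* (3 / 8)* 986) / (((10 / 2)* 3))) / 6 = 1479 / 40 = 36.98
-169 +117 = -52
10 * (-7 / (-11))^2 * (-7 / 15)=-686 / 363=-1.89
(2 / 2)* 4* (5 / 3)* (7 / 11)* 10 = 1400 / 33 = 42.42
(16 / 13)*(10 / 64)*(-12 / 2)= -15 / 13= -1.15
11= 11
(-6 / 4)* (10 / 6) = -5 / 2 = -2.50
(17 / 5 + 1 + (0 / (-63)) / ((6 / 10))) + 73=387 / 5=77.40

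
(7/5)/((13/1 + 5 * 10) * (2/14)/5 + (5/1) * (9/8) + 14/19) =1064/6203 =0.17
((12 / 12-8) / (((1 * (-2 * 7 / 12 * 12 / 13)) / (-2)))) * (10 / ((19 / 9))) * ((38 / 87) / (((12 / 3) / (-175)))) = 1176.72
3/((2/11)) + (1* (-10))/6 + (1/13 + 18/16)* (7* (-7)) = -13747/312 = -44.06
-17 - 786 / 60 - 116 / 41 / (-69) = -850369 / 28290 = -30.06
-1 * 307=-307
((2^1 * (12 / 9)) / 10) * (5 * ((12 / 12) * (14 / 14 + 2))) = 4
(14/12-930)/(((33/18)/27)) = -150471/11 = -13679.18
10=10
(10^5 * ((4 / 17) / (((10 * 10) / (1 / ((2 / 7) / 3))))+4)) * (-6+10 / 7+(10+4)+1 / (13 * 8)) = 5876422750 / 1547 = 3798592.60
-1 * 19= -19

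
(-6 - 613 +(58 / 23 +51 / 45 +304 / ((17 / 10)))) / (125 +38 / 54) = -11520891 / 3317635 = -3.47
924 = 924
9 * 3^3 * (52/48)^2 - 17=4291/16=268.19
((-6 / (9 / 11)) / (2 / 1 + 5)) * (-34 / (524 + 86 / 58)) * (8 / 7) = 173536 / 2240133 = 0.08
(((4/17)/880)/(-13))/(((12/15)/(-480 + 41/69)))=33079/2683824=0.01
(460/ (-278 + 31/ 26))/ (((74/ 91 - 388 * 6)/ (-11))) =-5985980/ 762068739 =-0.01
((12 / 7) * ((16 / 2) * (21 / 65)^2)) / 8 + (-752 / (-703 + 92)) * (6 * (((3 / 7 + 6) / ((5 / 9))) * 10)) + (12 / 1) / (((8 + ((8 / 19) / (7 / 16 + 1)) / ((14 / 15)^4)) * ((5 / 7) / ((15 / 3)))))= 864.70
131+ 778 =909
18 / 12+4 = 11 / 2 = 5.50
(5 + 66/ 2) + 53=91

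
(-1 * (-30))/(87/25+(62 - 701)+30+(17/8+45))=-6000/111679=-0.05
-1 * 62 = -62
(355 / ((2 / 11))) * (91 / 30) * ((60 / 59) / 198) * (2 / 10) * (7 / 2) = 45227 / 2124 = 21.29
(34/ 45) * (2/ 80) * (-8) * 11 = -374/ 225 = -1.66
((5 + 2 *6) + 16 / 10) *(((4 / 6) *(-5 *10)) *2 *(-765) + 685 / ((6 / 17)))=1969399 / 2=984699.50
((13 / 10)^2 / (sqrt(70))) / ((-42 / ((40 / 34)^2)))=-169 * sqrt(70) / 212415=-0.01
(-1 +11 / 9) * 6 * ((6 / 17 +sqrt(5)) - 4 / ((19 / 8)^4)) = 2013592 / 6646371 +4 * sqrt(5) / 3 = 3.28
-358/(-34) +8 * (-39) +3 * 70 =-91.47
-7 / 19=-0.37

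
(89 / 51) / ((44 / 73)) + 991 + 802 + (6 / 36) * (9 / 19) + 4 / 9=229776319 / 127908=1796.42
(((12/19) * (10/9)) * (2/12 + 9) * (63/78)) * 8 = 30800/741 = 41.57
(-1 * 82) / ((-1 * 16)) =5.12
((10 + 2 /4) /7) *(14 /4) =21 /4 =5.25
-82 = -82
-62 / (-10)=31 / 5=6.20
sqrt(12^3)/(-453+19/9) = -108 * sqrt(3)/2029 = -0.09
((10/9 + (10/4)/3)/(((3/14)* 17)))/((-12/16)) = -980/1377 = -0.71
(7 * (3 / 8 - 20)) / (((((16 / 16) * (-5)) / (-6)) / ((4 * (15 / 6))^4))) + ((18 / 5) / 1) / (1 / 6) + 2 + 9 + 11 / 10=-16484663 / 10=-1648466.30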